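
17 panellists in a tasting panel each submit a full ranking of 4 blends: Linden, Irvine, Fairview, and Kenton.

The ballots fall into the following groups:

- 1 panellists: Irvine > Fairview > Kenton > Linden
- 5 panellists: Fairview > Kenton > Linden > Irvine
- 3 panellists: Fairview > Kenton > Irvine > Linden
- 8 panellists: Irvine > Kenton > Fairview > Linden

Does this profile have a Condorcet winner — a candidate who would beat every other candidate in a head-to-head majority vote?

Head-to-head results (17 voters total):
Linden vs Irvine: Irvine wins 12–5.
Linden vs Fairview: Fairview wins 17–0.
Linden vs Kenton: Kenton wins 17–0.
Irvine vs Fairview: Irvine wins 9–8.
Irvine vs Kenton: Irvine wins 9–8.
Fairview vs Kenton: Fairview wins 9–8.
Irvine beats each rival — Linden (12–5), Fairview (9–8), Kenton (9–8) — so Irvine is the Condorcet winner.

Yes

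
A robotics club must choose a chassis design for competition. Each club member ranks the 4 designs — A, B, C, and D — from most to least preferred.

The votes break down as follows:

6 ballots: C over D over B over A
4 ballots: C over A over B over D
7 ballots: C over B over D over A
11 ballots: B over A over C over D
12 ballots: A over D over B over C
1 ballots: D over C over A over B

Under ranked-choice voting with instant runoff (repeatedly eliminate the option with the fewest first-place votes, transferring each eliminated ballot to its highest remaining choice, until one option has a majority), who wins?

A

Round 1: C 17, A 12, B 11, D 1. D has the fewest and is eliminated.
Round 2: C 18, A 12, B 11. B has the fewest and is eliminated.
Round 3: A 23, C 18. A has a majority.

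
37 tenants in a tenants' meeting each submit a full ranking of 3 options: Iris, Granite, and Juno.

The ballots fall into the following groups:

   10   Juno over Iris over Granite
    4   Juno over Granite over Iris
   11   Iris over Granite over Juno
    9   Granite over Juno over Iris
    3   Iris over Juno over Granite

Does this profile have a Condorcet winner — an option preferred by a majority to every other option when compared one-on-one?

Head-to-head results (37 voters total):
Iris vs Granite: Iris wins 24–13.
Iris vs Juno: Juno wins 23–14.
Granite vs Juno: Granite wins 20–17.
No candidate beats all others: Iris beats Granite beats Juno beats Iris, a majority cycle.

No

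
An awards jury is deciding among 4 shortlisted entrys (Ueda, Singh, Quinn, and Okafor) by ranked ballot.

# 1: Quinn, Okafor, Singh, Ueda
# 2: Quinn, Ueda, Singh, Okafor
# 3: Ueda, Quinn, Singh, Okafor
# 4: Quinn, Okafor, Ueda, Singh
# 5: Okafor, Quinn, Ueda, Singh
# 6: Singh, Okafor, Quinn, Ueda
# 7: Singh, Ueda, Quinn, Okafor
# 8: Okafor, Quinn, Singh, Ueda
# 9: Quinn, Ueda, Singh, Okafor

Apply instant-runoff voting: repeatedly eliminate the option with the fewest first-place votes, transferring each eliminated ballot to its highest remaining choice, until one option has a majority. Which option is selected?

Quinn

Round 1: Quinn 4, Singh 2, Okafor 2, Ueda 1. Ueda has the fewest and is eliminated.
Round 2: Quinn 5, Singh 2, Okafor 2. Quinn has a majority.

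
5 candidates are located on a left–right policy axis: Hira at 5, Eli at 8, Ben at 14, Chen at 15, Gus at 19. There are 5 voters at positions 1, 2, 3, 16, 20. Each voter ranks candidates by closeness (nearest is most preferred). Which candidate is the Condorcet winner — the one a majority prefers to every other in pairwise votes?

Hira

With single-peaked preferences on a line, the Condorcet winner is the candidate closest to the median voter.
The median voter (position 3) is closest to Hira at 5.
Check: Hira vs Gus — voters closer to Hira: 3 of 5.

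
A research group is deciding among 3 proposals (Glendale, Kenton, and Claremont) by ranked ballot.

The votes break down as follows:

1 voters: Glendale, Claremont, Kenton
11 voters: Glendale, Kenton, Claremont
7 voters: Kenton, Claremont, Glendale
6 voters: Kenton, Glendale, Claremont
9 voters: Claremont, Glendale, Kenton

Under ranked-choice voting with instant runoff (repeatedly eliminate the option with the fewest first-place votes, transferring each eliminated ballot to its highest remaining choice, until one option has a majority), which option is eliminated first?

Round 1: Kenton 13, Glendale 12, Claremont 9. Claremont has the fewest and is eliminated.
Round 2: Glendale 21, Kenton 13. Glendale has a majority.

Claremont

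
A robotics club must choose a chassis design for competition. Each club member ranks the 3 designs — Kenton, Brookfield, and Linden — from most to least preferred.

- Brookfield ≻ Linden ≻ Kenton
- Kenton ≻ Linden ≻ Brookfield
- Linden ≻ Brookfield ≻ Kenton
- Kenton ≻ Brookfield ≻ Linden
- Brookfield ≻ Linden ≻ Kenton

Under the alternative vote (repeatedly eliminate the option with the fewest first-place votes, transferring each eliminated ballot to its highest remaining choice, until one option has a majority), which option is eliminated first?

Round 1: Kenton 2, Brookfield 2, Linden 1. Linden has the fewest and is eliminated.
Round 2: Brookfield 3, Kenton 2. Brookfield has a majority.

Linden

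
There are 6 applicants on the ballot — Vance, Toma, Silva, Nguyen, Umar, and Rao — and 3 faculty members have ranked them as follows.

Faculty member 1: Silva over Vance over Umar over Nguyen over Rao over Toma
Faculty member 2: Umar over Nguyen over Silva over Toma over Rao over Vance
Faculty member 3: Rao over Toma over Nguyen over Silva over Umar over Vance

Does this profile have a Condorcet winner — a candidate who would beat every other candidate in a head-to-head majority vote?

Head-to-head results (3 voters total):
Vance vs Toma: Toma wins 2–1.
Vance vs Silva: Silva wins 3–0.
Vance vs Nguyen: Nguyen wins 2–1.
Vance vs Umar: Umar wins 2–1.
Vance vs Rao: Rao wins 2–1.
Toma vs Silva: Silva wins 2–1.
Toma vs Nguyen: Nguyen wins 2–1.
Toma vs Umar: Umar wins 2–1.
Toma vs Rao: Rao wins 2–1.
Silva vs Nguyen: Nguyen wins 2–1.
Silva vs Umar: Silva wins 2–1.
Silva vs Rao: Silva wins 2–1.
Nguyen vs Umar: Umar wins 2–1.
Nguyen vs Rao: Nguyen wins 2–1.
Umar vs Rao: Umar wins 2–1.
No candidate beats all others: Silva beats Umar beats Nguyen beats Silva, a majority cycle.

No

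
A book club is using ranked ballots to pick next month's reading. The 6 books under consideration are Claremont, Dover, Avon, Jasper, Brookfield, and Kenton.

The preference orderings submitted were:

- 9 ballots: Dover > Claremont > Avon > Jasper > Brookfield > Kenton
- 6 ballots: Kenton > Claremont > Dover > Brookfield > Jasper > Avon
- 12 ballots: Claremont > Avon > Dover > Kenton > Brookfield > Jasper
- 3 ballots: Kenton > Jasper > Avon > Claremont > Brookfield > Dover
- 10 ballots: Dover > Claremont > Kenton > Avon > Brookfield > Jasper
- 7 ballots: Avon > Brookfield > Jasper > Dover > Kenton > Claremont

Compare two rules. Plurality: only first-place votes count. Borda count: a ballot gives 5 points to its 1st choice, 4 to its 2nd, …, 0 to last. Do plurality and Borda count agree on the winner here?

No

Plurality first-place counts: Claremont 12, Dover 19, Avon 7, Jasper 0, Brookfield 0, Kenton 9 → Dover.
Borda totals: Claremont 166, Dover 163, Avon 139, Jasper 57, Brookfield 74, Kenton 106 → Claremont.
The two rules disagree: plurality picks Dover, Borda picks Claremont.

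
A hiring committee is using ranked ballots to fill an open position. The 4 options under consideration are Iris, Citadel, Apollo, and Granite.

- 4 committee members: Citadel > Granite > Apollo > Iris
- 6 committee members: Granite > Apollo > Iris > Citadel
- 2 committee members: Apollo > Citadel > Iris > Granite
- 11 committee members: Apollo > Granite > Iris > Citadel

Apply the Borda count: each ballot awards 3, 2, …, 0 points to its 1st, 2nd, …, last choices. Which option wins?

Apollo

Borda scores:
  Iris: 4·0 + 6·1 + 2·1 + 11·1 = 19
  Citadel: 4·3 + 6·0 + 2·2 + 11·0 = 16
  Apollo: 4·1 + 6·2 + 2·3 + 11·3 = 55
  Granite: 4·2 + 6·3 + 2·0 + 11·2 = 48
Apollo has the highest total.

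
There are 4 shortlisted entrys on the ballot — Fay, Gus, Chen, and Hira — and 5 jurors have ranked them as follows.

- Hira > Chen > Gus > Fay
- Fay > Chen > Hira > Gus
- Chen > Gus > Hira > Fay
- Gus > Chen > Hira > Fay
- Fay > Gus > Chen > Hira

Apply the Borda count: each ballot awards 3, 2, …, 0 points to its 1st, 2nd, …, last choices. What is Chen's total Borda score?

10

Borda scores:
  Fay: 0 + 3 + 0 + 0 + 3 = 6
  Gus: 1 + 0 + 2 + 3 + 2 = 8
  Chen: 2 + 2 + 3 + 2 + 1 = 10
  Hira: 3 + 1 + 1 + 1 + 0 = 6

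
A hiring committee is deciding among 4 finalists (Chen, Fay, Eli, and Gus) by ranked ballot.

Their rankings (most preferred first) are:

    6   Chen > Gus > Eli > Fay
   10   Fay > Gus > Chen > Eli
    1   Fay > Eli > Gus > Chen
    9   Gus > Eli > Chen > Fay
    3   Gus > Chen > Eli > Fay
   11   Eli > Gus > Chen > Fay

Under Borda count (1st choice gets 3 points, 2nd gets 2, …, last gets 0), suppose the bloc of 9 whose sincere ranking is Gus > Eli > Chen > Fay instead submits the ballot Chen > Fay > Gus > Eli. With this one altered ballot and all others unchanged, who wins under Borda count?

Gus

Borda totals with the altered ballot: Chen 72, Fay 51, Eli 44, Gus 73.
The winner is unchanged: still Gus.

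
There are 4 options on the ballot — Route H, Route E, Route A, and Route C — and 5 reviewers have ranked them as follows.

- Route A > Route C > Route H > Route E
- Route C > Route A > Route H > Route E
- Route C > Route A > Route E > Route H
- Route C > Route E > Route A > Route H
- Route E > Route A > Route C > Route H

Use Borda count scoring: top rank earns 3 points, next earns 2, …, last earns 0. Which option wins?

Borda scores:
  Route H: 1 + 1 + 0 + 0 + 0 = 2
  Route E: 0 + 0 + 1 + 2 + 3 = 6
  Route A: 3 + 2 + 2 + 1 + 2 = 10
  Route C: 2 + 3 + 3 + 3 + 1 = 12
Route C has the highest total.

Route C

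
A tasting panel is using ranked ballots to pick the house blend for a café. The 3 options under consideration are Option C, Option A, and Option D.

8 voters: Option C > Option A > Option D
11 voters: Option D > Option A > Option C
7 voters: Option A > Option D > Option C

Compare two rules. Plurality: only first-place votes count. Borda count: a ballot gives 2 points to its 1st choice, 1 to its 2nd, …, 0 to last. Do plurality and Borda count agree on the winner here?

No

Plurality first-place counts: Option C 8, Option A 7, Option D 11 → Option D.
Borda totals: Option C 16, Option A 33, Option D 29 → Option A.
The two rules disagree: plurality picks Option D, Borda picks Option A.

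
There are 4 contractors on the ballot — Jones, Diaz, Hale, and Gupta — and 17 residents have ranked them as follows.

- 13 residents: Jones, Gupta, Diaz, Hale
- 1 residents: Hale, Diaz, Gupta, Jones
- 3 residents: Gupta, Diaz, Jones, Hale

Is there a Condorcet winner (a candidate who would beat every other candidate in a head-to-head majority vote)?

Yes

Head-to-head results (17 voters total):
Jones vs Diaz: Jones wins 13–4.
Jones vs Hale: Jones wins 16–1.
Jones vs Gupta: Jones wins 13–4.
Diaz vs Hale: Diaz wins 16–1.
Diaz vs Gupta: Gupta wins 16–1.
Hale vs Gupta: Gupta wins 16–1.
Jones beats each rival — Diaz (13–4), Hale (16–1), Gupta (13–4) — so Jones is the Condorcet winner.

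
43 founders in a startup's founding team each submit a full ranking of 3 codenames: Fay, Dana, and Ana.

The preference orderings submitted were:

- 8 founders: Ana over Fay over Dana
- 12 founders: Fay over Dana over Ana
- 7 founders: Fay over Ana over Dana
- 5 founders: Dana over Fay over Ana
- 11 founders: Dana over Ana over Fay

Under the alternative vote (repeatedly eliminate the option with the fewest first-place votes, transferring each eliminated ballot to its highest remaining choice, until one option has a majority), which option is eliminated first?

Ana

Round 1: Fay 19, Dana 16, Ana 8. Ana has the fewest and is eliminated.
Round 2: Fay 27, Dana 16. Fay has a majority.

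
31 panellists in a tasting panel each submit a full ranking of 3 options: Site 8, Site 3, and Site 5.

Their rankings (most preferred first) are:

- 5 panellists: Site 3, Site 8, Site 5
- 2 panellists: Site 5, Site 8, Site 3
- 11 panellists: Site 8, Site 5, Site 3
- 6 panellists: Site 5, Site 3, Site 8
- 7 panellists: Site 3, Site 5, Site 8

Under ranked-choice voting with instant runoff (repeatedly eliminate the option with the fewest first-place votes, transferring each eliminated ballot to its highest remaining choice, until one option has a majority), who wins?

Site 3

Round 1: Site 3 12, Site 8 11, Site 5 8. Site 5 has the fewest and is eliminated.
Round 2: Site 3 18, Site 8 13. Site 3 has a majority.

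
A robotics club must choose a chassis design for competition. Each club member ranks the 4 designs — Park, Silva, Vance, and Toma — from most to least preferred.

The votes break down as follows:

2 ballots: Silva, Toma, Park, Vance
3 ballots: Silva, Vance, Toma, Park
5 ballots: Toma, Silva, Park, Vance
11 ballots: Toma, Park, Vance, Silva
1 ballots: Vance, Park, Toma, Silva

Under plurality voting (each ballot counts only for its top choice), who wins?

Toma

First-place vote totals:
  Park: 0
  Silva: 5
  Vance: 1
  Toma: 16
Toma has the most first-place votes.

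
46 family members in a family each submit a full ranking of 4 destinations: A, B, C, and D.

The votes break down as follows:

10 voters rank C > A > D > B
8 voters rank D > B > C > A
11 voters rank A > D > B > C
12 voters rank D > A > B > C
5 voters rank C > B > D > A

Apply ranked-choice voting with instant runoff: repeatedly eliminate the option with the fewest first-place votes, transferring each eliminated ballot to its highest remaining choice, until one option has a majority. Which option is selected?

Round 1: D 20, C 15, A 11, B 0. B has the fewest and is eliminated.
Round 2: D 20, C 15, A 11. A has the fewest and is eliminated.
Round 3: D 31, C 15. D has a majority.

D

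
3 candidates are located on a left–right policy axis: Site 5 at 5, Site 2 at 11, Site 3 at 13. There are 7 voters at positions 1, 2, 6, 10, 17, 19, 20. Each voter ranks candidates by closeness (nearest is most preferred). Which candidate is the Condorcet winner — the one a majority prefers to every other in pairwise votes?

With single-peaked preferences on a line, the Condorcet winner is the candidate closest to the median voter.
The median voter (position 10) is closest to Site 2 at 11.
Check: Site 2 vs Site 3 — voters closer to Site 2: 4 of 7.

Site 2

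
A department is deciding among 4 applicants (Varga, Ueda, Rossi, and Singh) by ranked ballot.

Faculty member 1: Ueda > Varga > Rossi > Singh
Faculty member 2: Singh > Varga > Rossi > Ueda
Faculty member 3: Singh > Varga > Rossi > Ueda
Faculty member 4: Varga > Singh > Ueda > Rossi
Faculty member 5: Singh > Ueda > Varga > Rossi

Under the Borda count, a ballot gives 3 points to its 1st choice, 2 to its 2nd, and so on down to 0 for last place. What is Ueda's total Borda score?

6

Borda scores:
  Varga: 2 + 2 + 2 + 3 + 1 = 10
  Ueda: 3 + 0 + 0 + 1 + 2 = 6
  Rossi: 1 + 1 + 1 + 0 + 0 = 3
  Singh: 0 + 3 + 3 + 2 + 3 = 11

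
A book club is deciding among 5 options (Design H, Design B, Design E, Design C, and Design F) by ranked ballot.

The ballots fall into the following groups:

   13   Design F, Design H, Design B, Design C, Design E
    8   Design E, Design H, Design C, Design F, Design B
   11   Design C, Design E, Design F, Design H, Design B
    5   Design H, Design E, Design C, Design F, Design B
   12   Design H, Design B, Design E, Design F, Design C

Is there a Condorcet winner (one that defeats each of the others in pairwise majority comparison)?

Head-to-head results (49 voters total):
Design H vs Design B: Design H wins 49–0.
Design H vs Design E: Design H wins 30–19.
Design H vs Design C: Design H wins 38–11.
Design H vs Design F: Design H wins 25–24.
Design B vs Design E: Design B wins 25–24.
Design B vs Design C: Design B wins 25–24.
Design B vs Design F: Design F wins 37–12.
Design E vs Design C: Design E wins 25–24.
Design E vs Design F: Design E wins 36–13.
Design C vs Design F: Design F wins 25–24.
Design H beats each rival — Design B (49–0), Design E (30–19), Design C (38–11), Design F (25–24) — so Design H is the Condorcet winner.

Yes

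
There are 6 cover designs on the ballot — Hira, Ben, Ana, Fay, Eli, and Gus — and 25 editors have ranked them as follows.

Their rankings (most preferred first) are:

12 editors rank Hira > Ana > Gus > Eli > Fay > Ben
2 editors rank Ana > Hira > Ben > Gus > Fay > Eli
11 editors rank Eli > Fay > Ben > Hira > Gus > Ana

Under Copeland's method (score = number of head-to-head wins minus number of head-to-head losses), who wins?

Pairwise results:
  Hira vs Ben: Hira wins 14–11.
  Hira vs Ana: Hira wins 23–2.
  Hira vs Fay: Hira wins 14–11.
  Hira vs Eli: Hira wins 14–11.
  Hira vs Gus: Hira wins 25–0.
  Ben vs Ana: Ana wins 14–11.
  Ben vs Fay: Fay wins 23–2.
  Ben vs Eli: Eli wins 23–2.
  Ben vs Gus: Ben wins 13–12.
  Ana vs Fay: Ana wins 14–11.
  Ana vs Eli: Ana wins 14–11.
  Ana vs Gus: Ana wins 14–11.
  Fay vs Eli: Eli wins 23–2.
  Fay vs Gus: Gus wins 14–11.
  Eli vs Gus: Gus wins 14–11.
Copeland scores (wins − losses):
  Hira: 5 − 0 = 5
  Ben: 1 − 4 = -3
  Ana: 4 − 1 = 3
  Fay: 1 − 4 = -3
  Eli: 2 − 3 = -1
  Gus: 2 − 3 = -1
Hira has the best Copeland score.

Hira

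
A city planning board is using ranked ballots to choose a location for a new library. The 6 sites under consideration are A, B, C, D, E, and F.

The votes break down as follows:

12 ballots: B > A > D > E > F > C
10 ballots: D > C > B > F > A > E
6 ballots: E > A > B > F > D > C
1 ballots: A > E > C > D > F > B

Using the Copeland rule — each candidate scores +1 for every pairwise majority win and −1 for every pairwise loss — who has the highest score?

B

Pairwise results:
  A vs B: B wins 22–7.
  A vs C: A wins 19–10.
  A vs D: A wins 19–10.
  A vs E: A wins 23–6.
  A vs F: A wins 19–10.
  B vs C: B wins 18–11.
  B vs D: B wins 18–11.
  B vs E: B wins 22–7.
  B vs F: B wins 28–1.
  C vs D: D wins 28–1.
  C vs E: E wins 19–10.
  C vs F: F wins 18–11.
  D vs E: D wins 22–7.
  D vs F: D wins 23–6.
  E vs F: E wins 19–10.
Copeland scores (wins − losses):
  A: 4 − 1 = 3
  B: 5 − 0 = 5
  C: 0 − 5 = -5
  D: 3 − 2 = 1
  E: 2 − 3 = -1
  F: 1 − 4 = -3
B has the best Copeland score.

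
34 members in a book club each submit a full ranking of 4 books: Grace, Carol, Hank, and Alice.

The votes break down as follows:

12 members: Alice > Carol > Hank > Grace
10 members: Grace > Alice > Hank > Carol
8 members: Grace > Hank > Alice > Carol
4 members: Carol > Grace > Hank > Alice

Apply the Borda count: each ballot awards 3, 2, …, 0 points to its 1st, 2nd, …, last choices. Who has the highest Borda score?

Alice

Borda scores:
  Grace: 12·0 + 10·3 + 8·3 + 4·2 = 62
  Carol: 12·2 + 10·0 + 8·0 + 4·3 = 36
  Hank: 12·1 + 10·1 + 8·2 + 4·1 = 42
  Alice: 12·3 + 10·2 + 8·1 + 4·0 = 64
Alice has the highest total.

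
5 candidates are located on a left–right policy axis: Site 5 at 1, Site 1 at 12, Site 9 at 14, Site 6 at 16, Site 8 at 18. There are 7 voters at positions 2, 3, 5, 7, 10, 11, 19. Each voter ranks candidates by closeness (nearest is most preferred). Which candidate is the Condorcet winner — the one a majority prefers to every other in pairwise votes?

Site 1

With single-peaked preferences on a line, the Condorcet winner is the candidate closest to the median voter.
The median voter (position 7) is closest to Site 1 at 12.
Check: Site 1 vs Site 9 — voters closer to Site 1: 6 of 7.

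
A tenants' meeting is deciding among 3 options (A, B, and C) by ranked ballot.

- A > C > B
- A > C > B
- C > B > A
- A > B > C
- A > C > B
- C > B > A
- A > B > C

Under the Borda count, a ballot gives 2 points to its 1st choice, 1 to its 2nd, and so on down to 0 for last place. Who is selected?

Borda scores:
  A: 2 + 2 + 0 + 2 + 2 + 0 + 2 = 10
  B: 0 + 0 + 1 + 1 + 0 + 1 + 1 = 4
  C: 1 + 1 + 2 + 0 + 1 + 2 + 0 = 7
A has the highest total.

A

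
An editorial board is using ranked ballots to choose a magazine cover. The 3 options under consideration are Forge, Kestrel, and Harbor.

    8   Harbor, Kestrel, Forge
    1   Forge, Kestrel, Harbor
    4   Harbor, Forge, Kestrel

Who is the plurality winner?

Harbor

First-place vote totals:
  Forge: 1
  Kestrel: 0
  Harbor: 12
Harbor has the most first-place votes.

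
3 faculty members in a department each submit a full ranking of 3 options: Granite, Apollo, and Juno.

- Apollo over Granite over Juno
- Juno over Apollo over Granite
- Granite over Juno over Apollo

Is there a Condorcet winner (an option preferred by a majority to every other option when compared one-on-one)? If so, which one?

Head-to-head results (3 voters total):
Granite vs Apollo: Apollo wins 2–1.
Granite vs Juno: Granite wins 2–1.
Apollo vs Juno: Juno wins 2–1.
No candidate beats all others: Granite beats Juno beats Apollo beats Granite, a majority cycle.

No Condorcet winner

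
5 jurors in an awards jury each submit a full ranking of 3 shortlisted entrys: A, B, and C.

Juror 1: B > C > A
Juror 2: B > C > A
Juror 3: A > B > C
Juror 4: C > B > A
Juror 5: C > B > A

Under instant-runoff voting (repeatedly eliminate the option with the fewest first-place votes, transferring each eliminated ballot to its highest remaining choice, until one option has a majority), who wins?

B

Round 1: B 2, C 2, A 1. A has the fewest and is eliminated.
Round 2: B 3, C 2. B has a majority.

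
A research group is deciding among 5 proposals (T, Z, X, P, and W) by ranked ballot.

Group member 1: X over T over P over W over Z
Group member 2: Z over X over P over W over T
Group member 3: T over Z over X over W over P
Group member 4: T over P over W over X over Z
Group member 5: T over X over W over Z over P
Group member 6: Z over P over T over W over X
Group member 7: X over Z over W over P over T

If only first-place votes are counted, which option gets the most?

T

First-place vote totals:
  T: 3
  Z: 2
  X: 2
  P: 0
  W: 0
T has the most first-place votes.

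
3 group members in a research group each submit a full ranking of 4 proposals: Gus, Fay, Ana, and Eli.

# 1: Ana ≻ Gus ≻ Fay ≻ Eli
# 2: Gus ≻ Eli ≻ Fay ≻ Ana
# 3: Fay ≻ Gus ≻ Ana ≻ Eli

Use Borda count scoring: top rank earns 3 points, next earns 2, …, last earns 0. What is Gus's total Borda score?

Borda scores:
  Gus: 2 + 3 + 2 = 7
  Fay: 1 + 1 + 3 = 5
  Ana: 3 + 0 + 1 = 4
  Eli: 0 + 2 + 0 = 2

7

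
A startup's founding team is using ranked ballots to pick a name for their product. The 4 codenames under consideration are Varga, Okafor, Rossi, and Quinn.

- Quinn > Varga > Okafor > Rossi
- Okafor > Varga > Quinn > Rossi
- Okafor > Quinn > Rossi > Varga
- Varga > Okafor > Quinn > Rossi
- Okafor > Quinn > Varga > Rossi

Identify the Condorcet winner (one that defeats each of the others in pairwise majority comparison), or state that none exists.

Head-to-head results (5 voters total):
Varga vs Okafor: Okafor wins 3–2.
Varga vs Rossi: Varga wins 4–1.
Varga vs Quinn: Quinn wins 3–2.
Okafor vs Rossi: Okafor wins 5–0.
Okafor vs Quinn: Okafor wins 4–1.
Rossi vs Quinn: Quinn wins 5–0.
Okafor beats each rival — Varga (3–2), Rossi (5–0), Quinn (4–1) — so Okafor is the Condorcet winner.

Okafor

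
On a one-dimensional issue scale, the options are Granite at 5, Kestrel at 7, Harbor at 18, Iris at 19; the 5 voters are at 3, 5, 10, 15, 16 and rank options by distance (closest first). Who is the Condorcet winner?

With single-peaked preferences on a line, the Condorcet winner is the candidate closest to the median voter.
The median voter (position 10) is closest to Kestrel at 7.
Check: Kestrel vs Iris — voters closer to Kestrel: 3 of 5.

Kestrel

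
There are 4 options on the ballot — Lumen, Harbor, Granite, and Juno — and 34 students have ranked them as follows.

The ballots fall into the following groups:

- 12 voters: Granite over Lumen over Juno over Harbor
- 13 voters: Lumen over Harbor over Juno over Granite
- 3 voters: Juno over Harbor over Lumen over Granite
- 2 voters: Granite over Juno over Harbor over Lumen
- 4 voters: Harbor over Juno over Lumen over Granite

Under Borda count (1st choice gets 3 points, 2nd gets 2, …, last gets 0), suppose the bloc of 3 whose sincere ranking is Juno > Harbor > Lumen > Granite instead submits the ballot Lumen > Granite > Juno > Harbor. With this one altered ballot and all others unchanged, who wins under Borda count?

Lumen

Borda totals with the altered ballot: Lumen 76, Harbor 40, Granite 48, Juno 40.
The winner is unchanged: still Lumen.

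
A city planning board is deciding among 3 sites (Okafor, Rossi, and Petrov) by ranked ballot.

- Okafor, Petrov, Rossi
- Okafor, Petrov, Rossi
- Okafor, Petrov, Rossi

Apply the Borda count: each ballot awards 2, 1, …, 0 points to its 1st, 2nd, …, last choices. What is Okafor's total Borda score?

6

Borda scores:
  Okafor: 2 + 2 + 2 = 6
  Rossi: 0 + 0 + 0 = 0
  Petrov: 1 + 1 + 1 = 3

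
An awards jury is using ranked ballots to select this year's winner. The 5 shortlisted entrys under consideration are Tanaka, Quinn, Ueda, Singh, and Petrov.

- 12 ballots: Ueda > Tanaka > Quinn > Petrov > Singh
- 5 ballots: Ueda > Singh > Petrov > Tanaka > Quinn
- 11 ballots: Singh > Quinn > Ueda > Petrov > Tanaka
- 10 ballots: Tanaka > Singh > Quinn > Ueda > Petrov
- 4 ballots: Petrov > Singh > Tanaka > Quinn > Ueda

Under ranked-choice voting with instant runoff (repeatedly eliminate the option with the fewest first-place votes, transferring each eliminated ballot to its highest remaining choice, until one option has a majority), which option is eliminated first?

Quinn

Round 1: Ueda 17, Singh 11, Tanaka 10, Petrov 4, Quinn 0. Quinn has the fewest and is eliminated.
Round 2: Ueda 17, Singh 11, Tanaka 10, Petrov 4. Petrov has the fewest and is eliminated.
Round 3: Ueda 17, Singh 15, Tanaka 10. Tanaka has the fewest and is eliminated.
Round 4: Singh 25, Ueda 17. Singh has a majority.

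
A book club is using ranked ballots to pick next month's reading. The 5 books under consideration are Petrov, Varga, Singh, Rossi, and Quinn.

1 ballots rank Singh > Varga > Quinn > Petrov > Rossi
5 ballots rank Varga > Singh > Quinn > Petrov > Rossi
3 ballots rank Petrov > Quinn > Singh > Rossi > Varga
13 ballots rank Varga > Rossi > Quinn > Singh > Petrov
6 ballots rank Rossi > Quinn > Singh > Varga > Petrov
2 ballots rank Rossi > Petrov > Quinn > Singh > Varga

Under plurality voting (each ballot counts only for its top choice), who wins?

Varga

First-place vote totals:
  Petrov: 3
  Varga: 18
  Singh: 1
  Rossi: 8
  Quinn: 0
Varga has the most first-place votes.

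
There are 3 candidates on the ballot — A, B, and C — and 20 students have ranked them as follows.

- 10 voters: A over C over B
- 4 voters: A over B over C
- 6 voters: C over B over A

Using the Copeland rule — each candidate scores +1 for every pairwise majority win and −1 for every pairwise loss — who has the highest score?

A

Pairwise results:
  A vs B: A wins 14–6.
  A vs C: A wins 14–6.
  B vs C: C wins 16–4.
Copeland scores (wins − losses):
  A: 2 − 0 = 2
  B: 0 − 2 = -2
  C: 1 − 1 = 0
A has the best Copeland score.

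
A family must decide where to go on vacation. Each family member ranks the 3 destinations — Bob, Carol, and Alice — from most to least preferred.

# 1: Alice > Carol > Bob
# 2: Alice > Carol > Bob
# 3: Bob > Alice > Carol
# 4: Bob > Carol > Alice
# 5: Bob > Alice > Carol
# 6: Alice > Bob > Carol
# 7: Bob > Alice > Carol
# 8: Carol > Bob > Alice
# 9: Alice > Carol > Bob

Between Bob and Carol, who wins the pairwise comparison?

Ballots ranking Bob above Carol: 5.
Ballots ranking Carol above Bob: 4.
Bob wins the head-to-head, 5–4.

Bob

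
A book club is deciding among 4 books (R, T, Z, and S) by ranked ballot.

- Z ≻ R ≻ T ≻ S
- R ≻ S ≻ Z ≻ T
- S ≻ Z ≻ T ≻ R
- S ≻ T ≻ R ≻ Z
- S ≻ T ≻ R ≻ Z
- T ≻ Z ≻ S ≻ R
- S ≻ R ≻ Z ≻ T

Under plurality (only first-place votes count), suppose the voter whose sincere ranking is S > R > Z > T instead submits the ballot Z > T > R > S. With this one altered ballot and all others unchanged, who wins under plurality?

S

First-place totals with the altered ballot: R 1, T 1, Z 2, S 3.
The winner is unchanged: still S.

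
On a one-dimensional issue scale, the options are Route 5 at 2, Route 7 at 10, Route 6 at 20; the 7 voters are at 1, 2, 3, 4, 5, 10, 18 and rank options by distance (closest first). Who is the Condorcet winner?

With single-peaked preferences on a line, the Condorcet winner is the candidate closest to the median voter.
The median voter (position 4) is closest to Route 5 at 2.
Check: Route 5 vs Route 6 — voters closer to Route 5: 6 of 7.

Route 5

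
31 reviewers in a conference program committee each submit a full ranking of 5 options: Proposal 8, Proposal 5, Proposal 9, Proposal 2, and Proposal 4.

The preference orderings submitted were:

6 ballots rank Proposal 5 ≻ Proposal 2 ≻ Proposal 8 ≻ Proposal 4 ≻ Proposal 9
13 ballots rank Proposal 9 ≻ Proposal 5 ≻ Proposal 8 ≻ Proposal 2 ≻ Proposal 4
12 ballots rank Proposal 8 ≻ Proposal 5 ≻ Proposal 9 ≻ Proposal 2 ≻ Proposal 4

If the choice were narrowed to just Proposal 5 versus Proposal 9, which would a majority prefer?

Ballots ranking Proposal 5 above Proposal 9: 6+12 = 18.
Ballots ranking Proposal 9 above Proposal 5: 13.
Proposal 5 wins the head-to-head, 18–13.

Proposal 5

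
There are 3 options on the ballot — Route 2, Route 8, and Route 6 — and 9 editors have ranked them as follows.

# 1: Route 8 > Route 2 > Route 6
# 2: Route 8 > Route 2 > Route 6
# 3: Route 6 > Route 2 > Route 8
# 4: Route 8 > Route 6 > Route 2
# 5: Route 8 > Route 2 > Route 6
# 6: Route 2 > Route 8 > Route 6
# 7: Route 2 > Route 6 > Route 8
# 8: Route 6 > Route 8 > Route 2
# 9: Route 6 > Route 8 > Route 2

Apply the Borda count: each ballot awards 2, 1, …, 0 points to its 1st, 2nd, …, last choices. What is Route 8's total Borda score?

11

Borda scores:
  Route 2: 1 + 1 + 1 + 0 + 1 + 2 + 2 + 0 + 0 = 8
  Route 8: 2 + 2 + 0 + 2 + 2 + 1 + 0 + 1 + 1 = 11
  Route 6: 0 + 0 + 2 + 1 + 0 + 0 + 1 + 2 + 2 = 8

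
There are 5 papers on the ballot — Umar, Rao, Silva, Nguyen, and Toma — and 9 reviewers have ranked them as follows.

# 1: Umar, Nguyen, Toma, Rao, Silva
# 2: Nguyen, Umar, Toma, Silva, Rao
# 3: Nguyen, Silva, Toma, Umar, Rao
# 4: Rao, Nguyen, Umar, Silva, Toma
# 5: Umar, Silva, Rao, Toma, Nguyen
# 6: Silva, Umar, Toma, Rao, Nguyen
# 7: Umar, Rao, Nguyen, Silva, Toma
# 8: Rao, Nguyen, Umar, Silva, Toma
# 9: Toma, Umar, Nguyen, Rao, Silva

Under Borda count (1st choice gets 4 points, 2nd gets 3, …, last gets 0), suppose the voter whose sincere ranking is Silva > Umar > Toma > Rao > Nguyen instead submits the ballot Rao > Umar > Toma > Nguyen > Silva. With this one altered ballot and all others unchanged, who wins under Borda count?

Umar

Borda totals with the altered ballot: Umar 26, Rao 19, Silva 10, Nguyen 22, Toma 13.
The winner is unchanged: still Umar.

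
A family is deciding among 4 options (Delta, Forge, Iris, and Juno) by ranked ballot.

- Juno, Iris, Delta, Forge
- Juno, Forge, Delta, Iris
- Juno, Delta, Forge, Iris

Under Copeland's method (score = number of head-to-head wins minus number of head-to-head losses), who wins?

Juno

Pairwise results:
  Delta vs Forge: Delta wins 2–1.
  Delta vs Iris: Delta wins 2–1.
  Delta vs Juno: Juno wins 3–0.
  Forge vs Iris: Forge wins 2–1.
  Forge vs Juno: Juno wins 3–0.
  Iris vs Juno: Juno wins 3–0.
Copeland scores (wins − losses):
  Delta: 2 − 1 = 1
  Forge: 1 − 2 = -1
  Iris: 0 − 3 = -3
  Juno: 3 − 0 = 3
Juno has the best Copeland score.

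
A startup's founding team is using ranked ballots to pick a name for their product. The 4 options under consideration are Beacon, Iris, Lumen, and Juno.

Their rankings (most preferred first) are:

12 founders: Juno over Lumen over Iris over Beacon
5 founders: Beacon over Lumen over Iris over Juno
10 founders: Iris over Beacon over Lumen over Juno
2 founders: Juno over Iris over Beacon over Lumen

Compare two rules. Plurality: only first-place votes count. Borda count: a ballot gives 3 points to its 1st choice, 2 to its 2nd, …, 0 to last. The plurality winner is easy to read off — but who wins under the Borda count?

Iris

Plurality first-place counts: Beacon 5, Iris 10, Lumen 0, Juno 14 → Juno.
Borda totals: Beacon 37, Iris 51, Lumen 44, Juno 42 → Iris.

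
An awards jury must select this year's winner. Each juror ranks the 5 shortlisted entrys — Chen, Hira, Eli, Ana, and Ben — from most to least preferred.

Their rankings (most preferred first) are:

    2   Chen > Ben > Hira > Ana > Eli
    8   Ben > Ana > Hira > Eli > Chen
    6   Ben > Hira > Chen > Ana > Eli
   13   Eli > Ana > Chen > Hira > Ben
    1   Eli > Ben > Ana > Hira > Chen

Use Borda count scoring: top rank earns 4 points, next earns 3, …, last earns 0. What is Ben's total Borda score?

Borda scores:
  Chen: 2·4 + 8·0 + 6·2 + 13·2 + 0 = 46
  Hira: 2·2 + 8·2 + 6·3 + 13·1 + 1 = 52
  Eli: 2·0 + 8·1 + 6·0 + 13·4 + 4 = 64
  Ana: 2·1 + 8·3 + 6·1 + 13·3 + 2 = 73
  Ben: 2·3 + 8·4 + 6·4 + 13·0 + 3 = 65

65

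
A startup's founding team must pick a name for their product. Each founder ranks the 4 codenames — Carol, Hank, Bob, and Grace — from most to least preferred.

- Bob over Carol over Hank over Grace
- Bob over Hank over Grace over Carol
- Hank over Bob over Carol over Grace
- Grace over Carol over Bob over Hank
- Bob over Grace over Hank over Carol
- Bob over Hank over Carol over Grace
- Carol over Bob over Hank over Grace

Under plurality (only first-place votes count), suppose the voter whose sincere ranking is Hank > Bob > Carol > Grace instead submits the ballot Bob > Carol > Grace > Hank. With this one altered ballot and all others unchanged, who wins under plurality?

Bob

First-place totals with the altered ballot: Carol 1, Hank 0, Bob 5, Grace 1.
The winner is unchanged: still Bob.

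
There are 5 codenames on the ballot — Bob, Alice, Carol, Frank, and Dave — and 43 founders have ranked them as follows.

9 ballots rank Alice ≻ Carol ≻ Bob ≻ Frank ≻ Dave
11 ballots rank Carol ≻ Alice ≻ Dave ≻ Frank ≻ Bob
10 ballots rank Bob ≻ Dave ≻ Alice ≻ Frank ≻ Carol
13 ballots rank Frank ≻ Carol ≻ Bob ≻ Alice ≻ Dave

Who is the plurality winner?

First-place vote totals:
  Bob: 10
  Alice: 9
  Carol: 11
  Frank: 13
  Dave: 0
Frank has the most first-place votes.

Frank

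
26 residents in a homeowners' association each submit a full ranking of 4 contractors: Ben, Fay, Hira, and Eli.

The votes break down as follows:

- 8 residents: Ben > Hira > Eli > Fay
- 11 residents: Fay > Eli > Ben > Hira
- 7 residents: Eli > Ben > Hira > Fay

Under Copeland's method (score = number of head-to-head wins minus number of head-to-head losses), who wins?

Eli

Pairwise results:
  Ben vs Fay: Ben wins 15–11.
  Ben vs Hira: Ben wins 26–0.
  Ben vs Eli: Eli wins 18–8.
  Fay vs Hira: Hira wins 15–11.
  Fay vs Eli: Eli wins 15–11.
  Hira vs Eli: Eli wins 18–8.
Copeland scores (wins − losses):
  Ben: 2 − 1 = 1
  Fay: 0 − 3 = -3
  Hira: 1 − 2 = -1
  Eli: 3 − 0 = 3
Eli has the best Copeland score.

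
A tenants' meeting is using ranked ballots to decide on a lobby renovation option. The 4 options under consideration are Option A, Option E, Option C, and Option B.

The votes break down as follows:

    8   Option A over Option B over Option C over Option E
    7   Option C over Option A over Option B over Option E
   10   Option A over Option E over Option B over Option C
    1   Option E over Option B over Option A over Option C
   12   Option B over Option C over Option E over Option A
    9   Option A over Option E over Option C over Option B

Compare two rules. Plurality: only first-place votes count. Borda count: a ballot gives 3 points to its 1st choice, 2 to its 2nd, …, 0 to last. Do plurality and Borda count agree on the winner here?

Yes

Plurality first-place counts: Option A 27, Option E 1, Option C 7, Option B 12 → Option A.
Borda totals: Option A 96, Option E 53, Option C 62, Option B 71 → Option A.
The two rules agree on Option A.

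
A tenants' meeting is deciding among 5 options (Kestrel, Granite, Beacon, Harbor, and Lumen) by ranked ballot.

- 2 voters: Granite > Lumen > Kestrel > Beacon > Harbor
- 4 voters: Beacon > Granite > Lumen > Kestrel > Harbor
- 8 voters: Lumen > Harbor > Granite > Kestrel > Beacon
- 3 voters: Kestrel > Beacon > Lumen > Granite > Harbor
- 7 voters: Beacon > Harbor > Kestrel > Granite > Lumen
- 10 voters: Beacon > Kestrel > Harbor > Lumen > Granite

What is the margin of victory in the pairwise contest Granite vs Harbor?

16

Ballots ranking Granite above Harbor: 2+4+3 = 9.
Ballots ranking Harbor above Granite: 8+7+10 = 25.
Harbor wins 25–9, a margin of 16.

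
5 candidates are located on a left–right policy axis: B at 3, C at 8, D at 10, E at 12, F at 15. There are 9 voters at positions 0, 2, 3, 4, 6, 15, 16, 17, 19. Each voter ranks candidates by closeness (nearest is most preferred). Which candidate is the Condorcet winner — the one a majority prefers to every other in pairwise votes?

C

With single-peaked preferences on a line, the Condorcet winner is the candidate closest to the median voter.
The median voter (position 6) is closest to C at 8.
Check: C vs E — voters closer to C: 5 of 9.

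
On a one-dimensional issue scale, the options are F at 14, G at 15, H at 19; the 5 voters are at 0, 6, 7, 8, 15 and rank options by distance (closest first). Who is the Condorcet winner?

With single-peaked preferences on a line, the Condorcet winner is the candidate closest to the median voter.
The median voter (position 7) is closest to F at 14.
Check: F vs H — voters closer to F: 5 of 5.

F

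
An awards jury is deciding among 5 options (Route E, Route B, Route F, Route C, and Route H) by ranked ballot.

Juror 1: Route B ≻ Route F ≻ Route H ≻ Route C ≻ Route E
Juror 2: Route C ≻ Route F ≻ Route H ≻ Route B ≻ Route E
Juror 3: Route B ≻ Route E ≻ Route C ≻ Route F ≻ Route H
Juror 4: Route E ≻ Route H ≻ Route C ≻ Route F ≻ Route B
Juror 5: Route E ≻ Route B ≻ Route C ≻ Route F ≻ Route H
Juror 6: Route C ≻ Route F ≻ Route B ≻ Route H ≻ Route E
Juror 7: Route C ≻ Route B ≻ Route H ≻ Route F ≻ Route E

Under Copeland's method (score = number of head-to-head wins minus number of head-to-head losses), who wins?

Route C

Pairwise results:
  Route E vs Route B: Route B wins 5–2.
  Route E vs Route F: Route F wins 4–3.
  Route E vs Route C: Route C wins 4–3.
  Route E vs Route H: Route H wins 4–3.
  Route B vs Route F: Route B wins 4–3.
  Route B vs Route C: Route C wins 4–3.
  Route B vs Route H: Route B wins 5–2.
  Route F vs Route C: Route C wins 6–1.
  Route F vs Route H: Route F wins 5–2.
  Route C vs Route H: Route C wins 5–2.
Copeland scores (wins − losses):
  Route E: 0 − 4 = -4
  Route B: 3 − 1 = 2
  Route F: 2 − 2 = 0
  Route C: 4 − 0 = 4
  Route H: 1 − 3 = -2
Route C has the best Copeland score.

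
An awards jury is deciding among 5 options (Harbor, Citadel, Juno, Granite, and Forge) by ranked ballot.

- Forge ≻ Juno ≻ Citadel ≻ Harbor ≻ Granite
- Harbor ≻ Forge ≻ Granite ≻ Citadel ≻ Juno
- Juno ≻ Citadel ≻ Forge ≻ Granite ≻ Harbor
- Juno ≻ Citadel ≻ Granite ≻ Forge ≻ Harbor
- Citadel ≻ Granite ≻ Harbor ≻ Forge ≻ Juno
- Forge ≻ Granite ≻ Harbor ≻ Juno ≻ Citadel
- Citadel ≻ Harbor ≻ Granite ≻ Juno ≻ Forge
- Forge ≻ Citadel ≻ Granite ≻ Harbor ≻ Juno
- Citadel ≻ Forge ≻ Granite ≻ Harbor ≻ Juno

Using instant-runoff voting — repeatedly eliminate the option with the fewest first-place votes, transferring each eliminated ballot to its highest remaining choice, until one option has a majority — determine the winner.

Round 1: Citadel 3, Forge 3, Juno 2, Harbor 1, Granite 0. Granite has the fewest and is eliminated.
Round 2: Citadel 3, Forge 3, Juno 2, Harbor 1. Harbor has the fewest and is eliminated.
Round 3: Forge 4, Citadel 3, Juno 2. Juno has the fewest and is eliminated.
Round 4: Citadel 5, Forge 4. Citadel has a majority.

Citadel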